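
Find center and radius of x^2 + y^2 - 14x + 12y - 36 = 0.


h = -D/2 = 14/2 = 7
k = -E/2 = -12/2 = -6
r^2 = h^2 + k^2 - F = 49 + 36 + 36 = 121
r = 11

Center (7, -6), radius = 11


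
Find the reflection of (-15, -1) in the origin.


Reflection rule for origin: (-x, -y)
(-15, -1) -> (15, 1)

(15, 1)


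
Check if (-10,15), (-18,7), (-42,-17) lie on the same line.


-10*(7+ 17) - 18*(-17-15) - 42*(15-7)
= -240 + 576 - 336 = 0

Yes, collinear (determinant = 0)


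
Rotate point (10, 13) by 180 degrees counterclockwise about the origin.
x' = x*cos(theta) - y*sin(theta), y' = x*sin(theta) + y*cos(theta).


cos(180) = -1, sin(180) = 0
x' = 10*(-1) - 13*0 = -10
y' = 10*0 + 13*(-1) = -13

(-10, -13)


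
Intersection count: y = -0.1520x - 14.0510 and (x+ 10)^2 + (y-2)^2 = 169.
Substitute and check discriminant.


Substitute y = -0.1520x - 14.0510: (x+ 10)^2 + (-0.1520x- 14.0510-2)^2 = 169
Expand to Ax^2 + Bx + C = 0, where b-k = -16.051
A = 1+m^2 = 1.023104
B = 2(m(b-k) - h) = 2(-0.1520*(-16.051) + 10) = 24.879504
C = h^2 + (b-k)^2 - r^2 = 100 + 257.634601 - 169 = 188.634601
disc = B^2-4AC = 618.9897 - 771.9713 = -152.9816
disc < 0

0 intersection points


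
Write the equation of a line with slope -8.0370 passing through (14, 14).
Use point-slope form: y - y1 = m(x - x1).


y - 14 = -8.0370(x - 14)
y = -8.0370x + 14 + 8.0370*14
y = -8.0370x + 126.5180

y = -8.0370x + 126.5180


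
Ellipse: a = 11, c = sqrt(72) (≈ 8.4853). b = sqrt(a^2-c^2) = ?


b^2 = 11^2 - (sqrt(72))^2 = 121 - 72 = 49
b = sqrt(49) = 7

b = 7


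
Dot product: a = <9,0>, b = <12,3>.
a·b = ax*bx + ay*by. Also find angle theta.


a·b = 9*12 + 0*3 = 108 + 0 = 108
|a| = sqrt(81+0) = 9.0000
|b| = sqrt(144+9) = 12.3693
cos(theta) = 108/(sqrt(81)*sqrt(153)) = 108/sqrt(12393) = 0.970143
theta = arccos(108/sqrt(12393)) = 14.0362 degrees

a·b = 108, theta = 14.0362 deg


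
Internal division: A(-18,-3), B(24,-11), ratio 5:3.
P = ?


Px = (5*24 + 3*(-18))/8 = 66/8 = 8.2500
Py = (5*(-11) + 3*(-3))/8 = -64/8 = -8.0000

P = (8.2500, -8.0000)


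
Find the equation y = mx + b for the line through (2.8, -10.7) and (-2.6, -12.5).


m = (-1.8)/(-5.4) = 0.3333
b = y1 - m*x1 = -10.7 - (-1.8*2.8)/(-5.4) = -10.7 - 0.9333 = -11.6333

y = 0.3333x - 11.6333


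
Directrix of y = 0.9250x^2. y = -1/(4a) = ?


a = 0.9250
1/(4a) = 0.2703
directrix: y = -0.2703 = -0.2703

y = -0.2703


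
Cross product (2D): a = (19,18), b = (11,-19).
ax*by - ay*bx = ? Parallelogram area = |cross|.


cross = 19*(-19) - 18*11 = -361 - 198 = -559
Parallelogram area = |-559| = 559

cross = -559, parallelogram area = 559


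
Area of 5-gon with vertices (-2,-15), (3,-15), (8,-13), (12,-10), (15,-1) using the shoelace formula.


sum(xi*y_{i+1}) = -2*(-15) + 3*(-13) + 8*(-10) + 12*(-1) + 15*(-15) = -326
sum(yi*x_{i+1}) = -15*3 - 15*8 - 13*12 - 10*15 - 1*(-2) = -469
Area = |-326 + 469|/2 = 143/2 = 71.5000

71.5000 sq units


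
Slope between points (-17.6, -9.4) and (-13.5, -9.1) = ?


dy = -9.1 + 9.4 = 0.3
dx = -13.5 + 17.6 = 4.1
m = 0.3/4.1 = 0.0732

m = 0.0732


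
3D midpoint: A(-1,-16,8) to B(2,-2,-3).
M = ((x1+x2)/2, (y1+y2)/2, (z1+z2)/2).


Mx = (-1+2)/2 = 0.5000
My = (-16- 2)/2 = -9.0000
Mz = (8- 3)/2 = 2.5000

M = (0.5000, -9.0000, 2.5000)


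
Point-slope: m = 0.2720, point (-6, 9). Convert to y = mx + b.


y - 9 = 0.2720(x + 6)
y = 0.2720x + 9 - 0.2720*(-6)
y = 0.2720x + 10.6320

y = 0.2720x + 10.6320


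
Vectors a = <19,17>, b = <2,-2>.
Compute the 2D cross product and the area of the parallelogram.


cross = 19*(-2) - 17*2 = -38 - 34 = -72
Parallelogram area = |-72| = 72

cross = -72, parallelogram area = 72


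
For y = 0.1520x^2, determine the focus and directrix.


a = 0.1520
1/(4a) = 1.6447
Focus = (0, 1.6447)
Directrix: y = -1.6447

Focus = (0, 1.6447), Directrix: y = -1.6447


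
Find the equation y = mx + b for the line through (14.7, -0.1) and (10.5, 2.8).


m = (2.9)/(-4.2) = -0.6905
b = y1 - m*x1 = -0.1 - (2.9*14.7)/(-4.2) = -0.1 + 10.1500 = 10.0500

y = -0.6905x + 10.0500


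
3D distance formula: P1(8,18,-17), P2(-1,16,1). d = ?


dx=-9, dy=-2, dz=18
d = sqrt(81+4+324) = sqrt(409) = 20.2237

20.2237


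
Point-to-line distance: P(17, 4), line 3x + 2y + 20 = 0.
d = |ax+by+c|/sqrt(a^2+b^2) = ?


|3*17 + 2*4 + 20| = |79| = 79
sqrt(9 + 4) = sqrt(13) = 3.6056
d = 79/sqrt(13) = 21.9107

21.9107


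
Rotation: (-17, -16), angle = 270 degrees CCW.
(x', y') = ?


cos(270) = 0, sin(270) = -1
x' = -17*0 + 16*(-1) = -16
y' = -17*(-1) - 16*0 = 17

(-16, 17)


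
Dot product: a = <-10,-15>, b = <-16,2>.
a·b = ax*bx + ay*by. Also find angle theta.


a·b = -10*(-16) - 15*2 = 160 - 30 = 130
|a| = sqrt(100+225) = 18.0278
|b| = sqrt(256+4) = 16.1245
cos(theta) = 130/(sqrt(325)*sqrt(260)) = 130/sqrt(84500) = 0.447214
theta = arccos(130/sqrt(84500)) = 63.4349 degrees

a·b = 130, theta = 63.4349 deg


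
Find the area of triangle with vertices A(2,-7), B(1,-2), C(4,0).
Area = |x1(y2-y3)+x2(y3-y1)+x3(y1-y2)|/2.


2*(-2-0) = -4
1*(0+ 7) = 7
4*(-7+ 2) = -20
sum = -17
Area = |-17|/2 = 8.5000

8.5000 sq units


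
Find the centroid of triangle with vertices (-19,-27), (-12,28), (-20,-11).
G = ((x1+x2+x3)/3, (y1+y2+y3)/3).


Gx = (-19- 12- 20)/3 = -51/3 = -17.0000
Gy = (-27+28- 11)/3 = -10/3 = -3.3333

G = (-17.0000, -3.3333)


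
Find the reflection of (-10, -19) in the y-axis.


Reflection rule for y-axis: (-x, y)
(-10, -19) -> (10, -19)

(10, -19)


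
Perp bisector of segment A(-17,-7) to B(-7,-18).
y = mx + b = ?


Midpoint = (-12, -12.5)
Slope of AB = dy/dx = -11/10 = -1.1000
Perp slope = -dx/dy = 10/11 = 0.9091
b = My - (perp slope)*Mx = -12.5 + (10*(-12))/(-11) = -12.5 + 10.9091 = -1.5909

y = 0.9091x - 1.5909


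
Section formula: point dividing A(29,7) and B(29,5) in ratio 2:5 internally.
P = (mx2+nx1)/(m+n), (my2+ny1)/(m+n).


Px = (2*29 + 5*29)/7 = 203/7 = 29.0000
Py = (2*5 + 5*7)/7 = 45/7 = 6.4286

P = (29.0000, 6.4286)


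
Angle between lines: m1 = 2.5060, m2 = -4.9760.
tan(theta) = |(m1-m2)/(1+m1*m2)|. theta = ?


m1-m2 = 7.482
1+m1*m2 = -11.469856
tan(theta) = |7.482/(-11.469856)| = 0.652319
theta = arctan(|7.482/(-11.469856)|) = 33.1172 degrees (acute angle)

33.1172 degrees


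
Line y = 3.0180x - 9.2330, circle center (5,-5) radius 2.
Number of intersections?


Substitute y = 3.0180x - 9.2330: (x-5)^2 + (3.0180x- 9.2330+ 5)^2 = 4
Expand to Ax^2 + Bx + C = 0, where b-k = -4.233
A = 1+m^2 = 10.108324
B = 2(m(b-k) - h) = 2(3.0180*(-4.233) - 5) = -35.550388
C = h^2 + (b-k)^2 - r^2 = 25 + 17.918289 - 4 = 38.918289
disc = B^2-4AC = 1263.8301 - 1573.5947 = -309.7646
disc < 0

0 intersection points


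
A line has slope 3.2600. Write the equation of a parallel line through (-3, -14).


Parallel lines have equal slopes.
m2 = 3.2600
b2 = -14 - 3.2600*(-3) = -4.2200

y = 3.2600x - 4.2200


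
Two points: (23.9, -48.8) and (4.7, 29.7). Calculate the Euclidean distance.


dx = 4.7 - 23.9 = -19.2
dy = 29.7 + 48.8 = 78.5
d = sqrt(368.64 + 6162.25) = sqrt(6530.89) = 80.8139

80.8139


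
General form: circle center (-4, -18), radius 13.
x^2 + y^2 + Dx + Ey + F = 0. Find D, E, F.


(x+ 4)^2 + (y+ 18)^2 = 13^2
D = -2h = 8, E = -2k = 36
F = h^2+k^2-r^2 = 16+324-169 = 171

D = 8, E = 36, F = 171


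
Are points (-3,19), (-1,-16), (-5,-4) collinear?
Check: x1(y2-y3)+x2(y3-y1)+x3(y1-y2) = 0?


-3*(-16+ 4) - 1*(-4-19) - 5*(19+ 16)
= 36 + 23 - 175 = -116

No, not collinear (determinant = -116)


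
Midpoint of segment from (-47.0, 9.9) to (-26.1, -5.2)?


Mx = (-47.0 - 26.1)/2 = -73.1/2 = -36.5500
My = (9.9 - 5.2)/2 = 4.7/2 = 2.3500

(-36.5500, 2.3500)


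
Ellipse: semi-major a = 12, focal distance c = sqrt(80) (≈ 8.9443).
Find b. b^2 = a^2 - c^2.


b^2 = 12^2 - (sqrt(80))^2 = 144 - 80 = 64
b = sqrt(64) = 8

b = 8


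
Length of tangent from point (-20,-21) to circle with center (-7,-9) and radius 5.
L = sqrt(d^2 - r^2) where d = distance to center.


d = sqrt((-20+ 7)^2 + (-21+ 9)^2) = sqrt(169+144) = 17.6918
L = sqrt(313.0000 - 25) = sqrt(288.0000) = 16.9706

16.9706


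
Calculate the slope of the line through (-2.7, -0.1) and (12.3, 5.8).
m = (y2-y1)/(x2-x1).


dy = 5.8 + 0.1 = 5.9
dx = 12.3 + 2.7 = 15.0
m = 5.9/15.0 = 0.3933

m = 0.3933


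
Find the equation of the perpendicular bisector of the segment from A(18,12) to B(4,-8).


Midpoint = (11, 2)
Slope of AB = dy/dx = -20/(-14) = 1.4286
Perp slope = -dx/dy = -14/20 = -0.7000
b = My - (perp slope)*Mx = 2 + (-14*11)/(-20) = 2 + 7.7000 = 9.7000

y = -0.7000x + 9.7000


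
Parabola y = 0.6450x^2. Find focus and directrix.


a = 0.6450
1/(4a) = 0.3876
Focus = (0, 0.3876)
Directrix: y = -0.3876

Focus = (0, 0.3876), Directrix: y = -0.3876


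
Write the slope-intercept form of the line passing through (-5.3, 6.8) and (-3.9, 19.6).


m = (12.8)/(1.4) = 9.1429
b = y1 - m*x1 = 6.8 - (12.8*(-5.3))/(1.4) = 6.8 + 48.4571 = 55.2571

y = 9.1429x + 55.2571


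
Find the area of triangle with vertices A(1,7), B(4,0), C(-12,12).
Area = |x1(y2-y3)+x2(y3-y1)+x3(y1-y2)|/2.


1*(0-12) = -12
4*(12-7) = 20
-12*(7-0) = -84
sum = -76
Area = |-76|/2 = 38.0000

38.0000 sq units


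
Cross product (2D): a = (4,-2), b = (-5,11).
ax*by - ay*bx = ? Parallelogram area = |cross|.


cross = 4*11 + 2*(-5) = 44 - 10 = 34
Parallelogram area = |34| = 34

cross = 34, parallelogram area = 34


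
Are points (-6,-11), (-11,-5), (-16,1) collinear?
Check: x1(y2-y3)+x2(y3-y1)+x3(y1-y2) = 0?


-6*(-5-1) - 11*(1+ 11) - 16*(-11+ 5)
= 36 - 132 + 96 = 0

Yes, collinear (determinant = 0)


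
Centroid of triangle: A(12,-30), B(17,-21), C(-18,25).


Gx = (12+17- 18)/3 = 11/3 = 3.6667
Gy = (-30- 21+25)/3 = -26/3 = -8.6667

G = (3.6667, -8.6667)


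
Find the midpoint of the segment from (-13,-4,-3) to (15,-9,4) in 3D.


Mx = (-13+15)/2 = 1.0000
My = (-4- 9)/2 = -6.5000
Mz = (-3+4)/2 = 0.5000

M = (1.0000, -6.5000, 0.5000)


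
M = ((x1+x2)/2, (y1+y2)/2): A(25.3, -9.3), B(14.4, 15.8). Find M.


Mx = (25.3 + 14.4)/2 = 39.7/2 = 19.8500
My = (-9.3 + 15.8)/2 = 6.5/2 = 3.2500

(19.8500, 3.2500)


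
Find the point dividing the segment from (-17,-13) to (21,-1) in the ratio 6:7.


Px = (6*21 + 7*(-17))/13 = 7/13 = 0.5385
Py = (6*(-1) + 7*(-13))/13 = -97/13 = -7.4615

P = (0.5385, -7.4615)


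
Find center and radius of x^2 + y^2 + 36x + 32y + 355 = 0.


h = -D/2 = -36/2 = -18
k = -E/2 = -32/2 = -16
r^2 = h^2 + k^2 - F = 324 + 256 - 355 = 225
r = 15

Center (-18, -16), radius = 15


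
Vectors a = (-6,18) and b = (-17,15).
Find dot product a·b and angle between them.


a·b = -6*(-17) + 18*15 = 102 + 270 = 372
|a| = sqrt(36+324) = 18.9737
|b| = sqrt(289+225) = 22.6716
cos(theta) = 372/(sqrt(360)*sqrt(514)) = 372/sqrt(185040) = 0.864789
theta = arccos(372/sqrt(185040)) = 30.1414 degrees

a·b = 372, theta = 30.1414 deg


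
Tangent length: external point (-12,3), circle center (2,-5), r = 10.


d = sqrt((-12-2)^2 + (3+ 5)^2) = sqrt(196+64) = 16.1245
L = sqrt(260.0000 - 100) = sqrt(160.0000) = 12.6491

12.6491


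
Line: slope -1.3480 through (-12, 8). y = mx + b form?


y - 8 = -1.3480(x + 12)
y = -1.3480x + 8 + 1.3480*(-12)
y = -1.3480x - 8.1760

y = -1.3480x - 8.1760


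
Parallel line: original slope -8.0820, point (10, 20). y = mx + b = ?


Parallel lines have equal slopes.
m2 = -8.0820
b2 = 20 + 8.0820*10 = 100.8200

y = -8.0820x + 100.8200


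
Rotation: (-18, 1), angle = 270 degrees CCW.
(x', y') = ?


cos(270) = 0, sin(270) = -1
x' = -18*0 - 1*(-1) = 1
y' = -18*(-1) + 1*0 = 18

(1, 18)


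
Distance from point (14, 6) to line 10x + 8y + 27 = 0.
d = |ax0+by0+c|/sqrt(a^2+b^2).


|10*14 + 8*6 + 27| = |215| = 215
sqrt(100 + 64) = sqrt(164) = 12.8062
d = 215/sqrt(164) = 16.7887

16.7887


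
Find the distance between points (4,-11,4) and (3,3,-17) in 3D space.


dx=-1, dy=14, dz=-21
d = sqrt(1+196+441) = sqrt(638) = 25.2587

25.2587


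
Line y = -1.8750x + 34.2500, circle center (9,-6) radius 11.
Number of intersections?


Substitute y = -1.8750x + 34.2500: (x-9)^2 + (-1.8750x+34.2500+ 6)^2 = 121
Expand to Ax^2 + Bx + C = 0, where b-k = 40.25
A = 1+m^2 = 4.515625
B = 2(m(b-k) - h) = 2(-1.8750*40.25 - 9) = -168.9375
C = h^2 + (b-k)^2 - r^2 = 81 + 1620.0625 - 121 = 1580.0625
disc = B^2-4AC = 28539.8789 - 28539.8789 = 0
disc = 0

1 intersection point (tangent)


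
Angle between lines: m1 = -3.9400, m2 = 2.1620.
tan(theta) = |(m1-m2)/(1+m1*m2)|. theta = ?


m1-m2 = -6.102
1+m1*m2 = -7.51828
tan(theta) = |-6.102/(-7.51828)| = 0.811622
theta = arctan(|-6.102/(-7.51828)|) = 39.0635 degrees (acute angle)

39.0635 degrees


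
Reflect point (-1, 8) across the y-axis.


Reflection rule for y-axis: (-x, y)
(-1, 8) -> (1, 8)

(1, 8)


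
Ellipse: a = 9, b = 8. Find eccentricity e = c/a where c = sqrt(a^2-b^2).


c = sqrt(81-64) = sqrt(17) = 4.1231
e = c/a = sqrt(17)/9 = 0.4581

e = 0.4581


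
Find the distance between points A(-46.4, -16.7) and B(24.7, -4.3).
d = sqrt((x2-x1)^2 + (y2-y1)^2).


dx = 24.7 + 46.4 = 71.1
dy = -4.3 + 16.7 = 12.4
d = sqrt(5055.21 + 153.76) = sqrt(5208.97) = 72.1732

72.1732


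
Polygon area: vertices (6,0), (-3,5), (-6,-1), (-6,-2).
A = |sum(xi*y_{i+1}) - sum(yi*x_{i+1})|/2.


sum(xi*y_{i+1}) = 6*5 - 3*(-1) - 6*(-2) - 6*0 = 45
sum(yi*x_{i+1}) = 0*(-3) + 5*(-6) - 1*(-6) - 2*6 = -36
Area = |45 + 36|/2 = 81/2 = 40.5000

40.5000 sq units


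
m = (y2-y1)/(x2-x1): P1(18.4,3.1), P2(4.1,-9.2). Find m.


dy = -9.2 - 3.1 = -12.3
dx = 4.1 - 18.4 = -14.3
m = -12.3/(-14.3) = 0.8601

m = 0.8601


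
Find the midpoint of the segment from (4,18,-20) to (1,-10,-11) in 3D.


Mx = (4+1)/2 = 2.5000
My = (18- 10)/2 = 4.0000
Mz = (-20- 11)/2 = -15.5000

M = (2.5000, 4.0000, -15.5000)


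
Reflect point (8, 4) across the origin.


Reflection rule for origin: (-x, -y)
(8, 4) -> (-8, -4)

(-8, -4)


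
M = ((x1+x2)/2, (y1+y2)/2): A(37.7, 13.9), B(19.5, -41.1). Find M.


Mx = (37.7 + 19.5)/2 = 57.2/2 = 28.6000
My = (13.9 - 41.1)/2 = -27.2/2 = -13.6000

(28.6000, -13.6000)


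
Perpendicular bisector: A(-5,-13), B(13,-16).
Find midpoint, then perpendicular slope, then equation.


Midpoint = (4, -14.5)
Slope of AB = dy/dx = -3/18 = -0.1667
Perp slope = -dx/dy = 18/3 = 6.0000
b = My - (perp slope)*Mx = -14.5 + (18*4)/(-3) = -14.5 - 24.0000 = -38.5000

y = 6.0000x - 38.5000


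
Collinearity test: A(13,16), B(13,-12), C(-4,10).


13*(-12-10) + 13*(10-16) - 4*(16+ 12)
= -286 - 78 - 112 = -476

No, not collinear (determinant = -476)


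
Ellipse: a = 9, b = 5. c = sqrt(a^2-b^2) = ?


c^2 = 9^2 - 5^2 = 81 - 25 = 56
c = sqrt(56) = 7.4833

c = 7.4833


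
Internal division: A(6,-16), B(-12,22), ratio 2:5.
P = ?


Px = (2*(-12) + 5*6)/7 = 6/7 = 0.8571
Py = (2*22 + 5*(-16))/7 = -36/7 = -5.1429

P = (0.8571, -5.1429)


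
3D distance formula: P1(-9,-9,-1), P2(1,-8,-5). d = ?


dx=10, dy=1, dz=-4
d = sqrt(100+1+16) = sqrt(117) = 10.8167

10.8167


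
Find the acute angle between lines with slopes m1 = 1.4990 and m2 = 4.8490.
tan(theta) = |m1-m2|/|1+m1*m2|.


m1-m2 = -3.35
1+m1*m2 = 8.268651
tan(theta) = |-3.35/8.268651| = 0.405145
theta = arctan(|-3.35/8.268651|) = 22.0551 degrees (acute angle)

22.0551 degrees


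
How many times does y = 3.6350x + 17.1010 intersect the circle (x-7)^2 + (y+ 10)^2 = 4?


Substitute y = 3.6350x + 17.1010: (x-7)^2 + (3.6350x+17.1010+ 10)^2 = 4
Expand to Ax^2 + Bx + C = 0, where b-k = 27.101
A = 1+m^2 = 14.213225
B = 2(m(b-k) - h) = 2(3.6350*27.101 - 7) = 183.02427
C = h^2 + (b-k)^2 - r^2 = 49 + 734.464201 - 4 = 779.464201
disc = B^2-4AC = 33497.8834 - 44314.8003 = -10816.9169
disc < 0

0 intersection points


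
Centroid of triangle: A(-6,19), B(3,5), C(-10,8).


Gx = (-6+3- 10)/3 = -13/3 = -4.3333
Gy = (19+5+8)/3 = 32/3 = 10.6667

G = (-4.3333, 10.6667)


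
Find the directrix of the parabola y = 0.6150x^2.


a = 0.6150
1/(4a) = 0.4065
directrix: y = -0.4065 = -0.4065

y = -0.4065


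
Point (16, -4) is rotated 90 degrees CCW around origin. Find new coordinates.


cos(90) = 0, sin(90) = 1
x' = 16*0 + 4*1 = 4
y' = 16*1 - 4*0 = 16

(4, 16)


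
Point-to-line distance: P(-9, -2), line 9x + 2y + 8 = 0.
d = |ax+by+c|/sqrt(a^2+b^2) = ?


|9*(-9) + 2*(-2) + 8| = |-77| = 77
sqrt(81 + 4) = sqrt(85) = 9.2195
d = 77/sqrt(85) = 8.3518

8.3518


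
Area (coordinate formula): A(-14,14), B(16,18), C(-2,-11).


-14*(18+ 11) = -406
16*(-11-14) = -400
-2*(14-18) = 8
sum = -798
Area = |-798|/2 = 399.0000

399.0000 sq units


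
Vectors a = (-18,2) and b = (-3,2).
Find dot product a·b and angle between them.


a·b = -18*(-3) + 2*2 = 54 + 4 = 58
|a| = sqrt(324+4) = 18.1108
|b| = sqrt(9+4) = 3.6056
cos(theta) = 58/(sqrt(328)*sqrt(13)) = 58/sqrt(4264) = 0.888218
theta = arccos(58/sqrt(4264)) = 27.3499 degrees

a·b = 58, theta = 27.3499 deg


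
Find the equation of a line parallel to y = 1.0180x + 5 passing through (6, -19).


Parallel lines have equal slopes.
m2 = 1.0180
b2 = -19 - 1.0180*6 = -25.1080

y = 1.0180x - 25.1080


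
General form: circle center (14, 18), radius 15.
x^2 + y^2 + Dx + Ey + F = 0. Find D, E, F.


(x-14)^2 + (y-18)^2 = 15^2
D = -2h = -28, E = -2k = -36
F = h^2+k^2-r^2 = 196+324-225 = 295

D = -28, E = -36, F = 295


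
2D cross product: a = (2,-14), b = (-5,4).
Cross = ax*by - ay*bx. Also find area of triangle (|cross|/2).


cross = 2*4 + 14*(-5) = 8 - 70 = -62
Triangle area = |-62|/2 = 62/2 = 31.0000

cross = -62, triangle area = 31.0000


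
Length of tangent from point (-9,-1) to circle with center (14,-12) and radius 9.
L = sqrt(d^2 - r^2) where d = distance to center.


d = sqrt((-9-14)^2 + (-1+ 12)^2) = sqrt(529+121) = 25.4951
L = sqrt(650.0000 - 81) = sqrt(569.0000) = 23.8537

23.8537


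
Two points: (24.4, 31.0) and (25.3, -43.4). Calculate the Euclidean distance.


dx = 25.3 - 24.4 = 0.9
dy = -43.4 - 31.0 = -74.4
d = sqrt(0.81 + 5535.36) = sqrt(5536.17) = 74.4054

74.4054


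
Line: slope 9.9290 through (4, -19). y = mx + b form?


y + 19 = 9.9290(x - 4)
y = 9.9290x - 19 - 9.9290*4
y = 9.9290x - 58.7160

y = 9.9290x - 58.7160


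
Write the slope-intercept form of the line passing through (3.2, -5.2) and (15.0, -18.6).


m = (-13.4)/(11.8) = -1.1356
b = y1 - m*x1 = -5.2 - (-13.4*3.2)/(11.8) = -5.2 + 3.6339 = -1.5661

y = -1.1356x - 1.5661


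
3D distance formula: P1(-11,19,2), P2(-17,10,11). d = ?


dx=-6, dy=-9, dz=9
d = sqrt(36+81+81) = sqrt(198) = 14.0712

14.0712


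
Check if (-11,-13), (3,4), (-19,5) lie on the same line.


-11*(4-5) + 3*(5+ 13) - 19*(-13-4)
= 11 + 54 + 323 = 388

No, not collinear (determinant = 388)


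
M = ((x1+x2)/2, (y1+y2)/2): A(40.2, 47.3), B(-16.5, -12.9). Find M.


Mx = (40.2 - 16.5)/2 = 23.7/2 = 11.8500
My = (47.3 - 12.9)/2 = 34.4/2 = 17.2000

(11.8500, 17.2000)


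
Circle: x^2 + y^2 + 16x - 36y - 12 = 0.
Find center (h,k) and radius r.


h = -D/2 = -16/2 = -8
k = -E/2 = 36/2 = 18
r^2 = h^2 + k^2 - F = 64 + 324 + 12 = 400
r = 20

Center (-8, 18), radius = 20


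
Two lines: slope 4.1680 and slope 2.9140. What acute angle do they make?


m1-m2 = 1.254
1+m1*m2 = 13.145552
tan(theta) = |1.254/13.145552| = 0.095393
theta = arctan(|1.254/13.145552|) = 5.4492 degrees (acute angle)

5.4492 degrees


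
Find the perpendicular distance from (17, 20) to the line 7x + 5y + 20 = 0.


|7*17 + 5*20 + 20| = |239| = 239
sqrt(49 + 25) = sqrt(74) = 8.6023
d = 239/sqrt(74) = 27.7832

27.7832


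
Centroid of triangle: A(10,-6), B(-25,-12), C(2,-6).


Gx = (10- 25+2)/3 = -13/3 = -4.3333
Gy = (-6- 12- 6)/3 = -24/3 = -8.0000

G = (-4.3333, -8.0000)


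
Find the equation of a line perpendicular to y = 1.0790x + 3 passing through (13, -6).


Perpendicular slope = -1/m1 = -1/1.0790 = -0.9268
b2 = y0 - m2*x0 = -6 + 13/1.0790 = -6 + 12.0482 = 6.0482

y = -0.9268x + 6.0482


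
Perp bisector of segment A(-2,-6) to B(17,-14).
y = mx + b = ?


Midpoint = (7.5, -10)
Slope of AB = dy/dx = -8/19 = -0.4211
Perp slope = -dx/dy = 19/8 = 2.3750
b = My - (perp slope)*Mx = -10 + (19*7.5)/(-8) = -10 - 17.8125 = -27.8125

y = 2.3750x - 27.8125


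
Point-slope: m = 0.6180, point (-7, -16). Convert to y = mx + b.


y + 16 = 0.6180(x + 7)
y = 0.6180x - 16 - 0.6180*(-7)
y = 0.6180x - 11.6740

y = 0.6180x - 11.6740


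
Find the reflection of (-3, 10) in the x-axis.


Reflection rule for x-axis: (x, -y)
(-3, 10) -> (-3, -10)

(-3, -10)


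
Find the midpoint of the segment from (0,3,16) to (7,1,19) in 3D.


Mx = (0+7)/2 = 3.5000
My = (3+1)/2 = 2.0000
Mz = (16+19)/2 = 17.5000

M = (3.5000, 2.0000, 17.5000)


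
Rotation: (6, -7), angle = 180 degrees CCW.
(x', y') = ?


cos(180) = -1, sin(180) = 0
x' = 6*(-1) + 7*0 = -6
y' = 6*0 - 7*(-1) = 7

(-6, 7)


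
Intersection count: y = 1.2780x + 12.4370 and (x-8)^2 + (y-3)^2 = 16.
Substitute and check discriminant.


Substitute y = 1.2780x + 12.4370: (x-8)^2 + (1.2780x+12.4370-3)^2 = 16
Expand to Ax^2 + Bx + C = 0, where b-k = 9.437
A = 1+m^2 = 2.633284
B = 2(m(b-k) - h) = 2(1.2780*9.437 - 8) = 8.120972
C = h^2 + (b-k)^2 - r^2 = 64 + 89.056969 - 16 = 137.056969
disc = B^2-4AC = 65.9502 - 1443.6397 = -1377.6895
disc < 0

0 intersection points


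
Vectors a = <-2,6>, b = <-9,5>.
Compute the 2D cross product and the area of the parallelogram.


cross = -2*5 - 6*(-9) = -10 + 54 = 44
Parallelogram area = |44| = 44

cross = 44, parallelogram area = 44


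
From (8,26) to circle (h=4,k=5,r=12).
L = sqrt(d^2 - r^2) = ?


d = sqrt((8-4)^2 + (26-5)^2) = sqrt(16+441) = 21.3776
L = sqrt(457.0000 - 144) = sqrt(313.0000) = 17.6918

17.6918


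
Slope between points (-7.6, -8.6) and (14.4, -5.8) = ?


dy = -5.8 + 8.6 = 2.8
dx = 14.4 + 7.6 = 22.0
m = 2.8/22.0 = 0.1273

m = 0.1273


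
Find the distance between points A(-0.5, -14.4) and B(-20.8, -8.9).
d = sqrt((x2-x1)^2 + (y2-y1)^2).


dx = -20.8 + 0.5 = -20.3
dy = -8.9 + 14.4 = 5.5
d = sqrt(412.09 + 30.25) = sqrt(442.34) = 21.0319

21.0319


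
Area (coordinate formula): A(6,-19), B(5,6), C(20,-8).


6*(6+ 8) = 84
5*(-8+ 19) = 55
20*(-19-6) = -500
sum = -361
Area = |-361|/2 = 180.5000

180.5000 sq units


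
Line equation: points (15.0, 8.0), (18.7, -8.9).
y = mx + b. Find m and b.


m = (-16.9)/(3.7) = -4.5676
b = y1 - m*x1 = 8.0 - (-16.9*15.0)/(3.7) = 8.0 + 68.5135 = 76.5135

y = -4.5676x + 76.5135


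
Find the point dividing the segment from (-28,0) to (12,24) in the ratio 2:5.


Px = (2*12 + 5*(-28))/7 = -116/7 = -16.5714
Py = (2*24 + 5*0)/7 = 48/7 = 6.8571

P = (-16.5714, 6.8571)


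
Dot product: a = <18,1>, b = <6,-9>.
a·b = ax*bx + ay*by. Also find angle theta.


a·b = 18*6 + 1*(-9) = 108 - 9 = 99
|a| = sqrt(324+1) = 18.0278
|b| = sqrt(36+81) = 10.8167
cos(theta) = 99/(sqrt(325)*sqrt(117)) = 99/sqrt(38025) = 0.507692
theta = arccos(99/sqrt(38025)) = 59.4898 degrees

a·b = 99, theta = 59.4898 deg


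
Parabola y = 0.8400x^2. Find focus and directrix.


a = 0.8400
1/(4a) = 0.2976
Focus = (0, 0.2976)
Directrix: y = -0.2976

Focus = (0, 0.2976), Directrix: y = -0.2976


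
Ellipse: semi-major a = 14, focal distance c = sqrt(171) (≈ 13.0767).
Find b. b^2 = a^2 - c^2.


b^2 = 14^2 - (sqrt(171))^2 = 196 - 171 = 25
b = sqrt(25) = 5

b = 5


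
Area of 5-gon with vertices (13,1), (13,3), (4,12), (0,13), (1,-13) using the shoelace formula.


sum(xi*y_{i+1}) = 13*3 + 13*12 + 4*13 + 0*(-13) + 1*1 = 248
sum(yi*x_{i+1}) = 1*13 + 3*4 + 12*0 + 13*1 - 13*13 = -131
Area = |248 + 131|/2 = 379/2 = 189.5000

189.5000 sq units


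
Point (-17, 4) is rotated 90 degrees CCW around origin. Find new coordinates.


cos(90) = 0, sin(90) = 1
x' = -17*0 - 4*1 = -4
y' = -17*1 + 4*0 = -17

(-4, -17)


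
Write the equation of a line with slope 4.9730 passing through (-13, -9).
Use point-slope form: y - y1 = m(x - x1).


y + 9 = 4.9730(x + 13)
y = 4.9730x - 9 - 4.9730*(-13)
y = 4.9730x + 55.6490

y = 4.9730x + 55.6490


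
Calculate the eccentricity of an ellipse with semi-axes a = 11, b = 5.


c = sqrt(121-25) = sqrt(96) = 9.7980
e = c/a = sqrt(96)/11 = 0.8907

e = 0.8907


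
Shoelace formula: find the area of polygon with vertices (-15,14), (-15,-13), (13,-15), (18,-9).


sum(xi*y_{i+1}) = -15*(-13) - 15*(-15) + 13*(-9) + 18*14 = 555
sum(yi*x_{i+1}) = 14*(-15) - 13*13 - 15*18 - 9*(-15) = -514
Area = |555 + 514|/2 = 1069/2 = 534.5000

534.5000 sq units


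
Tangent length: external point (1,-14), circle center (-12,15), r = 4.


d = sqrt((1+ 12)^2 + (-14-15)^2) = sqrt(169+841) = 31.7805
L = sqrt(1010.0000 - 16) = sqrt(994.0000) = 31.5278

31.5278


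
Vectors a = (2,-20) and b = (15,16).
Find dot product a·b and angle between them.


a·b = 2*15 - 20*16 = 30 - 320 = -290
|a| = sqrt(4+400) = 20.0998
|b| = sqrt(225+256) = 21.9317
cos(theta) = -290/(sqrt(404)*sqrt(481)) = -290/sqrt(194324) = -0.657862
theta = arccos(-290/sqrt(194324)) = 131.1370 degrees

a·b = -290, theta = 131.1370 deg


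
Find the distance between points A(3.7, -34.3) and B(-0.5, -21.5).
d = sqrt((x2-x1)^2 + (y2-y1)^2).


dx = -0.5 - 3.7 = -4.2
dy = -21.5 + 34.3 = 12.8
d = sqrt(17.64 + 163.84) = sqrt(181.48) = 13.4715

13.4715


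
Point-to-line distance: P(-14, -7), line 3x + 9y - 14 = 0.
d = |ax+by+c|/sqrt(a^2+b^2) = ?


|3*(-14) + 9*(-7) - 14| = |-119| = 119
sqrt(9 + 81) = sqrt(90) = 9.4868
d = 119/sqrt(90) = 12.5437

12.5437


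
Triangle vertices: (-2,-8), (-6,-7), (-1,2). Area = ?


-2*(-7-2) = 18
-6*(2+ 8) = -60
-1*(-8+ 7) = 1
sum = -41
Area = |-41|/2 = 20.5000

20.5000 sq units


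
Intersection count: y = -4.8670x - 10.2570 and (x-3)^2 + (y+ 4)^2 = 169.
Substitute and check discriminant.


Substitute y = -4.8670x - 10.2570: (x-3)^2 + (-4.8670x- 10.2570+ 4)^2 = 169
Expand to Ax^2 + Bx + C = 0, where b-k = -6.257
A = 1+m^2 = 24.687689
B = 2(m(b-k) - h) = 2(-4.8670*(-6.257) - 3) = 54.905638
C = h^2 + (b-k)^2 - r^2 = 9 + 39.150049 - 169 = -120.849951
disc = B^2-4AC = 3014.6291 + 11934.0240 = 14948.6531
disc > 0

2 intersection points


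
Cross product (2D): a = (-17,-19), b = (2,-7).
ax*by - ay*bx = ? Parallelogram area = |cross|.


cross = -17*(-7) + 19*2 = 119 + 38 = 157
Parallelogram area = |157| = 157

cross = 157, parallelogram area = 157


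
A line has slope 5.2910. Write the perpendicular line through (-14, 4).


Perpendicular slope = -1/m1 = -1/5.2910 = -0.1890
b2 = y0 - m2*x0 = 4 - 14/5.2910 = 4 - 2.6460 = 1.3540

y = -0.1890x + 1.3540


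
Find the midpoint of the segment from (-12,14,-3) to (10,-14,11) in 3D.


Mx = (-12+10)/2 = -1.0000
My = (14- 14)/2 = 0
Mz = (-3+11)/2 = 4.0000

M = (-1.0000, 0, 4.0000)


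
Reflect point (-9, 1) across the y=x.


Reflection rule for y=x: (y, x)
(-9, 1) -> (1, -9)

(1, -9)


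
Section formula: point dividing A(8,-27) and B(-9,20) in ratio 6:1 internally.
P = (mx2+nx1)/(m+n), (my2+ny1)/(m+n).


Px = (6*(-9) + 1*8)/7 = -46/7 = -6.5714
Py = (6*20 + 1*(-27))/7 = 93/7 = 13.2857

P = (-6.5714, 13.2857)


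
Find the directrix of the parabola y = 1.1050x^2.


a = 1.1050
1/(4a) = 0.2262
directrix: y = -0.2262 = -0.2262

y = -0.2262


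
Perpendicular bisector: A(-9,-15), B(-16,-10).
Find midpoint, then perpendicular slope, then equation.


Midpoint = (-12.5, -12.5)
Slope of AB = dy/dx = 5/(-7) = -0.7143
Perp slope = -dx/dy = 7/5 = 1.4000
b = My - (perp slope)*Mx = -12.5 + (-7*(-12.5))/5 = -12.5 + 17.5000 = 5.0000

y = 1.4000x + 5.0000


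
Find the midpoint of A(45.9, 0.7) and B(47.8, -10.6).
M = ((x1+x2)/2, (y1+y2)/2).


Mx = (45.9 + 47.8)/2 = 93.7/2 = 46.8500
My = (0.7 - 10.6)/2 = -9.9/2 = -4.9500

(46.8500, -4.9500)


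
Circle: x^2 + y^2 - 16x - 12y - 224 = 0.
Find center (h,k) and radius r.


h = -D/2 = 16/2 = 8
k = -E/2 = 12/2 = 6
r^2 = h^2 + k^2 - F = 64 + 36 + 224 = 324
r = 18

Center (8, 6), radius = 18


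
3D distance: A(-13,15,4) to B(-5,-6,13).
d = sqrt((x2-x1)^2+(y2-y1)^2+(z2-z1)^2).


dx=8, dy=-21, dz=9
d = sqrt(64+441+81) = sqrt(586) = 24.2074

24.2074


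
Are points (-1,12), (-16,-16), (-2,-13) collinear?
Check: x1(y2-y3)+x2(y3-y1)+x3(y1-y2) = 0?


-1*(-16+ 13) - 16*(-13-12) - 2*(12+ 16)
= 3 + 400 - 56 = 347

No, not collinear (determinant = 347)


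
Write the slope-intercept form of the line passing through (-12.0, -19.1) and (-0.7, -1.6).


m = (17.5)/(11.3) = 1.5487
b = y1 - m*x1 = -19.1 - (17.5*(-12.0))/(11.3) = -19.1 + 18.5841 = -0.5159

y = 1.5487x - 0.5159


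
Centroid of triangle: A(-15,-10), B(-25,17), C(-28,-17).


Gx = (-15- 25- 28)/3 = -68/3 = -22.6667
Gy = (-10+17- 17)/3 = -10/3 = -3.3333

G = (-22.6667, -3.3333)


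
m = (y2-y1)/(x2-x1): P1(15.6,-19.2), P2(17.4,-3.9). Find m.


dy = -3.9 + 19.2 = 15.3
dx = 17.4 - 15.6 = 1.8
m = 15.3/1.8 = 8.5000

m = 8.5000


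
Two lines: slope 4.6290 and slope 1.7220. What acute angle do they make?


m1-m2 = 2.907
1+m1*m2 = 8.971138
tan(theta) = |2.907/8.971138| = 0.324039
theta = arctan(|2.907/8.971138|) = 17.9544 degrees (acute angle)

17.9544 degrees


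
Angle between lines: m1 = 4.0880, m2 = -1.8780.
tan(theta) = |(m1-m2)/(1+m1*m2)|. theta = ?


m1-m2 = 5.966
1+m1*m2 = -6.677264
tan(theta) = |5.966/(-6.677264)| = 0.893480
theta = arctan(|5.966/(-6.677264)|) = 41.7801 degrees (acute angle)

41.7801 degrees


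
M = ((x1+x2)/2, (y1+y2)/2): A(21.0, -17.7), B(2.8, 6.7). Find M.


Mx = (21.0 + 2.8)/2 = 23.8/2 = 11.9000
My = (-17.7 + 6.7)/2 = -11.0/2 = -5.5000

(11.9000, -5.5000)


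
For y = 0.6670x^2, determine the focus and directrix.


a = 0.6670
1/(4a) = 0.3748
Focus = (0, 0.3748)
Directrix: y = -0.3748

Focus = (0, 0.3748), Directrix: y = -0.3748


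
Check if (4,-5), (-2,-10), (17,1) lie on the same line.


4*(-10-1) - 2*(1+ 5) + 17*(-5+ 10)
= -44 - 12 + 85 = 29

No, not collinear (determinant = 29)


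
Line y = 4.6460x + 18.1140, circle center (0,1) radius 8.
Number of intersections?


Substitute y = 4.6460x + 18.1140: (x-0)^2 + (4.6460x+18.1140-1)^2 = 64
Expand to Ax^2 + Bx + C = 0, where b-k = 17.114
A = 1+m^2 = 22.585316
B = 2(m(b-k) - h) = 2(4.6460*17.114 - 0) = 159.023288
C = h^2 + (b-k)^2 - r^2 = 0 + 292.888996 - 64 = 228.888996
disc = B^2-4AC = 25288.4061 - 20678.1212 = 4610.2849
disc > 0

2 intersection points


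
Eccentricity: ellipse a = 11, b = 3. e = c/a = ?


c = sqrt(121-9) = sqrt(112) = 10.5830
e = c/a = sqrt(112)/11 = 0.9621

e = 0.9621


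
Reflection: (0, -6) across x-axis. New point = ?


Reflection rule for x-axis: (x, -y)
(0, -6) -> (0, 6)

(0, 6)


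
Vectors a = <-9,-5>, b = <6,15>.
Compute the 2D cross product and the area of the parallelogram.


cross = -9*15 + 5*6 = -135 + 30 = -105
Parallelogram area = |-105| = 105

cross = -105, parallelogram area = 105


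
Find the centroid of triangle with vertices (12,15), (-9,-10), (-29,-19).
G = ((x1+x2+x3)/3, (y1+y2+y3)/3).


Gx = (12- 9- 29)/3 = -26/3 = -8.6667
Gy = (15- 10- 19)/3 = -14/3 = -4.6667

G = (-8.6667, -4.6667)


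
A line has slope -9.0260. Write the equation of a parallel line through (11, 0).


Parallel lines have equal slopes.
m2 = -9.0260
b2 = 0 + 9.0260*11 = 99.2860

y = -9.0260x + 99.2860


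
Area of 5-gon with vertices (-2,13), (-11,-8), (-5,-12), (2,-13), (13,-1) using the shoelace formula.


sum(xi*y_{i+1}) = -2*(-8) - 11*(-12) - 5*(-13) + 2*(-1) + 13*13 = 380
sum(yi*x_{i+1}) = 13*(-11) - 8*(-5) - 12*2 - 13*13 - 1*(-2) = -294
Area = |380 + 294|/2 = 674/2 = 337.0000

337.0000 sq units


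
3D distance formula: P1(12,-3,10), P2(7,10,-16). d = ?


dx=-5, dy=13, dz=-26
d = sqrt(25+169+676) = sqrt(870) = 29.4958

29.4958


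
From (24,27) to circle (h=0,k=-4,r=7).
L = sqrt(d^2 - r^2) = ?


d = sqrt((24-0)^2 + (27+ 4)^2) = sqrt(576+961) = 39.2046
L = sqrt(1537.0000 - 49) = sqrt(1488.0000) = 38.5746

38.5746


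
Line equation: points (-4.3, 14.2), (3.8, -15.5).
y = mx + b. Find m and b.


m = (-29.7)/(8.1) = -3.6667
b = y1 - m*x1 = 14.2 - (-29.7*(-4.3))/(8.1) = 14.2 - 15.7667 = -1.5667

y = -3.6667x - 1.5667


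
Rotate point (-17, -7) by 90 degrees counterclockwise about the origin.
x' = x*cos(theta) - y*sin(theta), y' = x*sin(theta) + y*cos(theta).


cos(90) = 0, sin(90) = 1
x' = -17*0 + 7*1 = 7
y' = -17*1 - 7*0 = -17

(7, -17)


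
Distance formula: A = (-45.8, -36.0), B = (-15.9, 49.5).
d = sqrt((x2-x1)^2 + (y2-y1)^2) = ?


dx = -15.9 + 45.8 = 29.9
dy = 49.5 + 36.0 = 85.5
d = sqrt(894.01 + 7310.25) = sqrt(8204.26) = 90.5774

90.5774


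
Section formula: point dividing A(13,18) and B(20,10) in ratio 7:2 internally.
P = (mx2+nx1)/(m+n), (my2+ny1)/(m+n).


Px = (7*20 + 2*13)/9 = 166/9 = 18.4444
Py = (7*10 + 2*18)/9 = 106/9 = 11.7778

P = (18.4444, 11.7778)


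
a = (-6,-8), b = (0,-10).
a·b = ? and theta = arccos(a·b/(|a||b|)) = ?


a·b = -6*0 - 8*(-10) = 0 + 80 = 80
|a| = sqrt(36+64) = 10.0000
|b| = sqrt(0+100) = 10.0000
cos(theta) = 80/(sqrt(100)*sqrt(100)) = 80/sqrt(10000) = 0.800000
theta = arccos(80/sqrt(10000)) = 36.8699 degrees

a·b = 80, theta = 36.8699 deg


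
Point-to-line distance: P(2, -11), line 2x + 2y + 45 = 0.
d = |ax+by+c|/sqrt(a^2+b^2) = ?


|2*2 + 2*(-11) + 45| = |27| = 27
sqrt(4 + 4) = sqrt(8) = 2.8284
d = 27/sqrt(8) = 9.5459

9.5459


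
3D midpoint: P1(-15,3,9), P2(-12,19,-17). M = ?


Mx = (-15- 12)/2 = -13.5000
My = (3+19)/2 = 11.0000
Mz = (9- 17)/2 = -4.0000

M = (-13.5000, 11.0000, -4.0000)


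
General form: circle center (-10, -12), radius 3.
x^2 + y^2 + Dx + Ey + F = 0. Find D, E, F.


(x+ 10)^2 + (y+ 12)^2 = 3^2
D = -2h = 20, E = -2k = 24
F = h^2+k^2-r^2 = 100+144-9 = 235

D = 20, E = 24, F = 235


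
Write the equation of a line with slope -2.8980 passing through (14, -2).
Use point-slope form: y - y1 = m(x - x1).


y + 2 = -2.8980(x - 14)
y = -2.8980x - 2 + 2.8980*14
y = -2.8980x + 38.5720

y = -2.8980x + 38.5720


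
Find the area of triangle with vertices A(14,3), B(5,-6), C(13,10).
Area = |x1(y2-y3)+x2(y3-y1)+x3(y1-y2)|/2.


14*(-6-10) = -224
5*(10-3) = 35
13*(3+ 6) = 117
sum = -72
Area = |-72|/2 = 36.0000

36.0000 sq units


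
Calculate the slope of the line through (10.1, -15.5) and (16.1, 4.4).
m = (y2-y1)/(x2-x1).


dy = 4.4 + 15.5 = 19.9
dx = 16.1 - 10.1 = 6
m = 19.9/6 = 3.3167

m = 3.3167


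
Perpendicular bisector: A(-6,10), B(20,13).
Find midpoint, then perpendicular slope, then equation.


Midpoint = (7, 11.5)
Slope of AB = dy/dx = 3/26 = 0.1154
Perp slope = -dx/dy = -26/3 = -8.6667
b = My - (perp slope)*Mx = 11.5 + (26*7)/3 = 11.5 + 60.6667 = 72.1667

y = -8.6667x + 72.1667


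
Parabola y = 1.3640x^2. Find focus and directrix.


a = 1.3640
1/(4a) = 0.1833
Focus = (0, 0.1833)
Directrix: y = -0.1833

Focus = (0, 0.1833), Directrix: y = -0.1833


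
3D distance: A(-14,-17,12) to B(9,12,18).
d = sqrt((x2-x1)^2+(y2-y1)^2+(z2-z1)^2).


dx=23, dy=29, dz=6
d = sqrt(529+841+36) = sqrt(1406) = 37.4967

37.4967


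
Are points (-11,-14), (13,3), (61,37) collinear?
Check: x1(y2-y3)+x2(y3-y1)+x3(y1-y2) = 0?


-11*(3-37) + 13*(37+ 14) + 61*(-14-3)
= 374 + 663 - 1037 = 0

Yes, collinear (determinant = 0)


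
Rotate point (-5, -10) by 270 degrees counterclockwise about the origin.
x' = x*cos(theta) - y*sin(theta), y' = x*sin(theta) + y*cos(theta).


cos(270) = 0, sin(270) = -1
x' = -5*0 + 10*(-1) = -10
y' = -5*(-1) - 10*0 = 5

(-10, 5)


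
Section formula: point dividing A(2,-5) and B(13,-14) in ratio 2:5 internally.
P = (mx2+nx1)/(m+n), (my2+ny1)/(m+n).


Px = (2*13 + 5*2)/7 = 36/7 = 5.1429
Py = (2*(-14) + 5*(-5))/7 = -53/7 = -7.5714

P = (5.1429, -7.5714)


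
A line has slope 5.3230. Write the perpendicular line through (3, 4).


Perpendicular slope = -1/m1 = -1/5.3230 = -0.1879
b2 = y0 - m2*x0 = 4 + 3/5.3230 = 4 + 0.5636 = 4.5636

y = -0.1879x + 4.5636


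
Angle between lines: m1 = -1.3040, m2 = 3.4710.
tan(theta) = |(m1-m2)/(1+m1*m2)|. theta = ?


m1-m2 = -4.775
1+m1*m2 = -3.526184
tan(theta) = |-4.775/(-3.526184)| = 1.354155
theta = arctan(|-4.775/(-3.526184)|) = 53.5553 degrees (acute angle)

53.5553 degrees


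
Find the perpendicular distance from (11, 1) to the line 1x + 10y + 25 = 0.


|1*11 + 10*1 + 25| = |46| = 46
sqrt(1 + 100) = sqrt(101) = 10.0499
d = 46/sqrt(101) = 4.5772

4.5772


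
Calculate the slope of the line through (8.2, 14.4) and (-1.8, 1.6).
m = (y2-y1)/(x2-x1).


dy = 1.6 - 14.4 = -12.8
dx = -1.8 - 8.2 = -10.0
m = -12.8/(-10.0) = 1.2800

m = 1.2800


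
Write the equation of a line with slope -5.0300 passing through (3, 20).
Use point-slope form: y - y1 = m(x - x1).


y - 20 = -5.0300(x - 3)
y = -5.0300x + 20 + 5.0300*3
y = -5.0300x + 35.0900

y = -5.0300x + 35.0900


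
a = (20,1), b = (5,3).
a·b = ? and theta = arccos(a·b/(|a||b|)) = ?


a·b = 20*5 + 1*3 = 100 + 3 = 103
|a| = sqrt(400+1) = 20.0250
|b| = sqrt(25+9) = 5.8310
cos(theta) = 103/(sqrt(401)*sqrt(34)) = 103/sqrt(13634) = 0.882116
theta = arccos(103/sqrt(13634)) = 28.1014 degrees

a·b = 103, theta = 28.1014 deg


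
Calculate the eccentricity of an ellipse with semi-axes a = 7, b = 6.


c = sqrt(49-36) = sqrt(13) = 3.6056
e = c/a = sqrt(13)/7 = 0.5151

e = 0.5151


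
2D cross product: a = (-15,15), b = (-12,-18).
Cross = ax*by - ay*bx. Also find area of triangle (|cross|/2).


cross = -15*(-18) - 15*(-12) = 270 + 180 = 450
Triangle area = |450|/2 = 450/2 = 225.0000

cross = 450, triangle area = 225.0000


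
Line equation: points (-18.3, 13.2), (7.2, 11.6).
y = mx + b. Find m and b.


m = (-1.6)/(25.5) = -0.0627
b = y1 - m*x1 = 13.2 - (-1.6*(-18.3))/(25.5) = 13.2 - 1.1482 = 12.0518

y = -0.0627x + 12.0518


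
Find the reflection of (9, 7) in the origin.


Reflection rule for origin: (-x, -y)
(9, 7) -> (-9, -7)

(-9, -7)


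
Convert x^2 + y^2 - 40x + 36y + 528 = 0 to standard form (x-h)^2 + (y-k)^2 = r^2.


h = -D/2 = 40/2 = 20
k = -E/2 = -36/2 = -18
r^2 = h^2 + k^2 - F = 400 + 324 - 528 = 196
r = 14

Center (20, -18), radius = 14


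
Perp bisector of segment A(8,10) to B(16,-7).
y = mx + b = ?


Midpoint = (12, 1.5)
Slope of AB = dy/dx = -17/8 = -2.1250
Perp slope = -dx/dy = 8/17 = 0.4706
b = My - (perp slope)*Mx = 1.5 + (8*12)/(-17) = 1.5 - 5.6471 = -4.1471

y = 0.4706x - 4.1471


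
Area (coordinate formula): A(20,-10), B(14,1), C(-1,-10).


20*(1+ 10) = 220
14*(-10+ 10) = 0
-1*(-10-1) = 11
sum = 231
Area = |231|/2 = 115.5000

115.5000 sq units


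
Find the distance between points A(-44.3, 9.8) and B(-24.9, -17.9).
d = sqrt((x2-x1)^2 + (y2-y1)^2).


dx = -24.9 + 44.3 = 19.4
dy = -17.9 - 9.8 = -27.7
d = sqrt(376.36 + 767.29) = sqrt(1143.65) = 33.8179

33.8179


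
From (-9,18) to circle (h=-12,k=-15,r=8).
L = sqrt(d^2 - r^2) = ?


d = sqrt((-9+ 12)^2 + (18+ 15)^2) = sqrt(9+1089) = 33.1361
L = sqrt(1098.0000 - 64) = sqrt(1034.0000) = 32.1559

32.1559


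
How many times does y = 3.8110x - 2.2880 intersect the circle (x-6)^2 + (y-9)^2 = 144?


Substitute y = 3.8110x - 2.2880: (x-6)^2 + (3.8110x- 2.2880-9)^2 = 144
Expand to Ax^2 + Bx + C = 0, where b-k = -11.288
A = 1+m^2 = 15.523721
B = 2(m(b-k) - h) = 2(3.8110*(-11.288) - 6) = -98.037136
C = h^2 + (b-k)^2 - r^2 = 36 + 127.418944 - 144 = 19.418944
disc = B^2-4AC = 9611.2800 - 1205.8171 = 8405.4629
disc > 0

2 intersection points


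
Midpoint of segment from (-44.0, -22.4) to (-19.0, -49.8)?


Mx = (-44.0 - 19.0)/2 = -63.0/2 = -31.5000
My = (-22.4 - 49.8)/2 = -72.2/2 = -36.1000

(-31.5000, -36.1000)


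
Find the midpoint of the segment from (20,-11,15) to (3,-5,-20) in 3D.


Mx = (20+3)/2 = 11.5000
My = (-11- 5)/2 = -8.0000
Mz = (15- 20)/2 = -2.5000

M = (11.5000, -8.0000, -2.5000)
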